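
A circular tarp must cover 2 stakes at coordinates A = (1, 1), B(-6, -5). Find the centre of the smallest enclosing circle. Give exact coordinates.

(-2.5, -2)

The smallest circle enclosing two points has them as diameter endpoints.
Centre = midpoint = (-2.5, -2); r² = |AB|²/4 = 85/4 = 21.25.
Centre = (-2.5, -2).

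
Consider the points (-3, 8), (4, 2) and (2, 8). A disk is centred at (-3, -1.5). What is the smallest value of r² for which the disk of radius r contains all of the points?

The required radius is the distance from (-3, -1.5) to the farthest point.
Squared distances: 90.25, 61.25, 115.25.
Maximum is 115.25, attained at (2, 8).

115.25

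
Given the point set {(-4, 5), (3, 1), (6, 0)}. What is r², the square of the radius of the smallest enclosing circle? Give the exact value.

Call the three points A, B, C in the order given.
Side lengths²: AB² = 65, AC² = 125, BC² = 10.
Since AC² = 125 ≥ 65 + 10 = 75, the angle opposite AC is not acute, so the smallest enclosing circle has AC as diameter.
Centre = midpoint of AC = (1, 2.5), r² = 125/4 = 31.25.

31.25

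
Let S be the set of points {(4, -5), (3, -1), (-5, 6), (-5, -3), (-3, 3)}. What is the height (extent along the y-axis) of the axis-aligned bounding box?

max y = 6, min y = -5, so height = 11.

11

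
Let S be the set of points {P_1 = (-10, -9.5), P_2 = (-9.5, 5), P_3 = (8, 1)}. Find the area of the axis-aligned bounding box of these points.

x ranges over [-10, 8], width 18.
y ranges over [-9.5, 5], height 14.5.
Area = 18 × 14.5 = 261.

261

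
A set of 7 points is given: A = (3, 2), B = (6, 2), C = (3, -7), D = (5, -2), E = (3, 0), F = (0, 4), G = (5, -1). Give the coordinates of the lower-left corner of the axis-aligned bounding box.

x-range [0, 6], y-range [-7, 4].
The lower-left corner is (0, -7).

(0, -7)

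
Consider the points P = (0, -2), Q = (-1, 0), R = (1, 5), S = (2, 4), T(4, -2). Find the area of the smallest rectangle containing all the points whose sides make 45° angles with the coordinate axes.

40

In coordinates u = x + y, v = x − y the rectangle is axis-aligned; the map (x,y)→(u,v) scales areas by 2.
u-values: -2, -1, 6, 6, 2; range = 6 − (-2) = 8.
v-values: 2, -1, -4, -2, 6; range = 6 − (-4) = 10.
Area = (8 × 10) / 2 = 40.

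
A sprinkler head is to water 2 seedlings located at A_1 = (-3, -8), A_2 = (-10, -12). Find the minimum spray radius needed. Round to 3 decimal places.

The smallest circle enclosing two points has them as diameter endpoints.
Centre = midpoint = (-6.5, -10); r² = |A_1A_2|²/4 = 65/4 = 16.25.
r = √(16.25) ≈ 4.031.

4.031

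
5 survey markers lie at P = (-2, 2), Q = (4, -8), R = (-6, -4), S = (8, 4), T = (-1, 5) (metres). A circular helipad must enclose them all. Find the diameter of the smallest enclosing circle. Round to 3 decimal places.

By Welzl's lemma the MEC is supported by two points (diametrically opposite) or three points (on a circumcircle).
The minimum enclosing circle is determined by three boundary points: Q, R, S.
Their circumcentre is (21/17, -7/17) with r² = 18850/289.
The farthest remaining point T is at distance² 9908/289 ≤ 18850/289.
Diameter = 2r = 2√(18850/289) ≈ 16.152.

16.152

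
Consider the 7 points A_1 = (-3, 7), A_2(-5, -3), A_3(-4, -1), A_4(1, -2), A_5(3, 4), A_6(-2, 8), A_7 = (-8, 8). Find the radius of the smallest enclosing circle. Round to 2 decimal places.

6.73

By Welzl's lemma the MEC is supported by two points (diametrically opposite) or three points (on a circumcircle).
The farthest pair is A_4–A_7 with squared distance 181. The circle on this segment as diameter has centre (-3.5, 3) and r² = 181/4 = 45.25.
Check A_1: distance² to centre = 16.25 ≤ 45.25, so it lies inside.
All remaining points lie in this disk, and no smaller disk contains both endpoints, so this is the minimum enclosing circle.
r = √(45.25) ≈ 6.73.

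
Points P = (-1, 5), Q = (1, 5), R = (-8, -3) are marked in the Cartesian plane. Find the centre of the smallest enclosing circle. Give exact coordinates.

(-3.5, 1)

Side lengths²: PQ² = 4, PR² = 113, QR² = 145.
Since QR² = 145 ≥ 113 + 4 = 117, the angle opposite QR is not acute, so the smallest enclosing circle has QR as diameter.
Centre = midpoint of QR = (-3.5, 1), r² = 145/4 = 36.25.
Centre = (-3.5, 1).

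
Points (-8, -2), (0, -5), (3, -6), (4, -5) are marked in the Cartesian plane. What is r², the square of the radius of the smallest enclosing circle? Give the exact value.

38.25

The minimum enclosing circle of a finite set is fixed by two of the points (as a diameter) or three (as a circumcircle).
The farthest pair is (-8, -2)–(4, -5) with squared distance 153. The circle on this segment as diameter has centre (-2, -3.5) and r² = 153/4 = 38.25.
Check (0, -5): distance² to centre = 6.25 ≤ 38.25, so it lies inside.
All remaining points lie in this disk, and no smaller disk contains both endpoints, so this is the minimum enclosing circle.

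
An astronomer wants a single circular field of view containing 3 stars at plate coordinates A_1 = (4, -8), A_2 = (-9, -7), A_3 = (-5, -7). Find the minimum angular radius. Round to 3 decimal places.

Side lengths²: A_1A_2² = 170, A_1A_3² = 82, A_2A_3² = 16.
Since A_1A_2² = 170 ≥ 82 + 16 = 98, the angle opposite A_1A_2 is not acute, so the smallest enclosing circle has A_1A_2 as diameter.
Centre = midpoint of A_1A_2 = (-2.5, -7.5), r² = 170/4 = 42.5.
r = √(42.5) ≈ 6.519.

6.519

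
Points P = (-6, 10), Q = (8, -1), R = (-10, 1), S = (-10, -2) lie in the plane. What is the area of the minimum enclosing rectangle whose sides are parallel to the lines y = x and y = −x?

In coordinates u = x + y, v = x − y the rectangle is axis-aligned; the map (x,y)→(u,v) scales areas by 2.
u-values: 4, 7, -9, -12; range = 7 − (-12) = 19.
v-values: -16, 9, -11, -8; range = 9 − (-16) = 25.
Area = (19 × 25) / 2 = 237.5.

237.5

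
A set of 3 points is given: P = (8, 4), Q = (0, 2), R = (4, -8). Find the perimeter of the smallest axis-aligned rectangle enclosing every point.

40

Width = max x − min x = 8 − 0 = 8.
Height = max y − min y = 4 − (-8) = 12.
Perimeter = 2(8 + 12) = 40.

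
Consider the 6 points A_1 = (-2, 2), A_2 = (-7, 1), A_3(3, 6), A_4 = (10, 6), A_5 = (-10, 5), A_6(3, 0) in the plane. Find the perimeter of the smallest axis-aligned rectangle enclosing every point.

52

Width = max x − min x = 10 − (-10) = 20.
Height = max y − min y = 6 − 0 = 6.
Perimeter = 2(20 + 6) = 52.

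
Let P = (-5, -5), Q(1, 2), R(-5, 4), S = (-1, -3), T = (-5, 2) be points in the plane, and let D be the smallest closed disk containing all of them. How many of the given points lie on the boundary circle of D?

3

By Welzl's lemma the MEC is supported by two points (diametrically opposite) or three points (on a circumcircle).
The minimum enclosing circle is determined by three boundary points: P, Q, R.
Their circumcentre is (-19/6, -0.5) with r² = 425/18.
The farthest remaining point S is at distance² 197/18 ≤ 425/18.
The points at distance exactly r from the centre are P, Q, R — 3 points.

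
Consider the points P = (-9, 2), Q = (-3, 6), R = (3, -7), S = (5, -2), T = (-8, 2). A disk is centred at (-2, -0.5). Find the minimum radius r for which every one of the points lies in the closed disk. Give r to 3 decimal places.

8.201

The required radius is the distance from (-2, -0.5) to the farthest point.
Squared distances: 55.25, 43.25, 67.25, 51.25, 42.25.
Maximum is 67.25, attained at R.
r = √(67.25) ≈ 8.201.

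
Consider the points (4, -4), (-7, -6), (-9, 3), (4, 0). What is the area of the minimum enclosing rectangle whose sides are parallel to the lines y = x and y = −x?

170

In coordinates u = x + y, v = x − y the rectangle is axis-aligned; the map (x,y)→(u,v) scales areas by 2.
u-values: 0, -13, -6, 4; range = 4 − (-13) = 17.
v-values: 8, -1, -12, 4; range = 8 − (-12) = 20.
Area = (17 × 20) / 2 = 170.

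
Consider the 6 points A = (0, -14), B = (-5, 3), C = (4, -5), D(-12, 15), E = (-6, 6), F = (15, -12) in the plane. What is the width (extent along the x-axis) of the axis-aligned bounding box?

27

max x = 15, min x = -12, so width = 27.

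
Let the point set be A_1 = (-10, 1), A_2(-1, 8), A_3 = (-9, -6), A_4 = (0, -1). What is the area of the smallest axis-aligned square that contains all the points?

The bounding box has width 10 and height 14.
An axis-aligned square enclosing the set must have side ≥ max(width, height).
So the minimum side is max(10, 14) = 14.
Area = 14² = 196.

196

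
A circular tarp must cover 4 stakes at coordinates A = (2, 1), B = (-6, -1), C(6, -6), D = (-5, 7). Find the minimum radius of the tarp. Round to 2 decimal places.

8.51

By Welzl's lemma the MEC is supported by two points (diametrically opposite) or three points (on a circumcircle).
The farthest pair is C–D with squared distance 290. The circle on this segment as diameter has centre (0.5, 0.5) and r² = 290/4 = 72.5.
Check A: distance² to centre = 2.5 ≤ 72.5, so it lies inside.
All remaining points lie in this disk, and no smaller disk contains both endpoints, so this is the minimum enclosing circle.
r = √(72.5) ≈ 8.51.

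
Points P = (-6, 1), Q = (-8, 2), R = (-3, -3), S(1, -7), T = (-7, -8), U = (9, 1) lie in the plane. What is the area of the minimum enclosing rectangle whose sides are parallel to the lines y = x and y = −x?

In coordinates u = x + y, v = x − y the rectangle is axis-aligned; the map (x,y)→(u,v) scales areas by 2.
u-values: -5, -6, -6, -6, -15, 10; range = 10 − (-15) = 25.
v-values: -7, -10, 0, 8, 1, 8; range = 8 − (-10) = 18.
Area = (25 × 18) / 2 = 225.

225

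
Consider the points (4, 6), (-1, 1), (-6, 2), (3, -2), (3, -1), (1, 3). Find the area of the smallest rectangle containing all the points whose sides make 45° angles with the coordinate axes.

In coordinates u = x + y, v = x − y the rectangle is axis-aligned; the map (x,y)→(u,v) scales areas by 2.
u-values: 10, 0, -4, 1, 2, 4; range = 10 − (-4) = 14.
v-values: -2, -2, -8, 5, 4, -2; range = 5 − (-8) = 13.
Area = (14 × 13) / 2 = 91.

91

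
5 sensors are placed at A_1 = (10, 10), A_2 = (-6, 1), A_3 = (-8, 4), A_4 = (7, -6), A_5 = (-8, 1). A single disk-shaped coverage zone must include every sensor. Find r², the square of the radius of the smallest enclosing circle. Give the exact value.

By Welzl's lemma the MEC is supported by two points (diametrically opposite) or three points (on a circumcircle).
The minimum enclosing circle is determined by three boundary points: A_1, A_4, A_5.
Their circumcentre is (125/58, 185/58) with r² = 181525/1682.
The farthest remaining point A_3 is at distance² 174565/1682 ≤ 181525/1682.

181525/1682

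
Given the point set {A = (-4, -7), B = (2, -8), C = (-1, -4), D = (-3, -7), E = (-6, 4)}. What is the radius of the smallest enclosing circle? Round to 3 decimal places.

A smallest enclosing disk is always determined by at most three of the input points on its boundary.
The farthest pair is B–E with squared distance 208. The circle on this segment as diameter has centre (-2, -2) and r² = 208/4 = 52.
Check A: distance² to centre = 29 ≤ 52, so it lies inside.
All remaining points lie in this disk, and no smaller disk contains both endpoints, so this is the minimum enclosing circle.
r = √52 ≈ 7.211.

7.211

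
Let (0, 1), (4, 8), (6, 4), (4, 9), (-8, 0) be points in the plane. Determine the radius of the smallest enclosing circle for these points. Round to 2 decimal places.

By Welzl's lemma the MEC is supported by two points (diametrically opposite) or three points (on a circumcircle).
The minimum enclosing circle is determined by three boundary points: (6, 4), (4, 9), (-8, 0).
Their circumcentre is (-20/13, 101/26) with r² = 38425/676.
The farthest remaining point (4, 8) is at distance² 32185/676 ≤ 38425/676.
r = √(38425/676) ≈ 7.54.

7.54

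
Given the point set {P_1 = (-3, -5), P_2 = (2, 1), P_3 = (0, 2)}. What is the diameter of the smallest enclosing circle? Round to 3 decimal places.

Side lengths²: P_1P_2² = 61, P_1P_3² = 58, P_2P_3² = 5.
Since P_1P_2² = 61 < 58 + 5 = 63, the triangle is acute, so the smallest enclosing circle is the circumcircle.
Circumcentre = (-23/34, -63/34), r² = 8845/578.
Diameter = 2r = 2√(8845/578) ≈ 7.824.

7.824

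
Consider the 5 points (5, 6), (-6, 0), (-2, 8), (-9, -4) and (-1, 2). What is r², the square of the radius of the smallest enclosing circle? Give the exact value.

The minimum enclosing circle of a finite set is fixed by two of the points (as a diameter) or three (as a circumcircle).
The farthest pair is (5, 6)–(-9, -4) with squared distance 296. The circle on this segment as diameter has centre (-2, 1) and r² = 296/4 = 74.
Check (-6, 0): distance² to centre = 17 ≤ 74, so it lies inside.
All remaining points lie in this disk, and no smaller disk contains both endpoints, so this is the minimum enclosing circle.

74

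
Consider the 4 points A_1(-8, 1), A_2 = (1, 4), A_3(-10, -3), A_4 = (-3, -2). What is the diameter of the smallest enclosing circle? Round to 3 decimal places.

A smallest enclosing disk is always determined by at most three of the input points on its boundary.
The farthest pair is A_2–A_3 with squared distance 170. The circle on this segment as diameter has centre (-4.5, 0.5) and r² = 170/4 = 42.5.
Check A_1: distance² to centre = 12.5 ≤ 42.5, so it lies inside.
All remaining points lie in this disk, and no smaller disk contains both endpoints, so this is the minimum enclosing circle.
Diameter = 2r = 2√(42.5) ≈ 13.038.

13.038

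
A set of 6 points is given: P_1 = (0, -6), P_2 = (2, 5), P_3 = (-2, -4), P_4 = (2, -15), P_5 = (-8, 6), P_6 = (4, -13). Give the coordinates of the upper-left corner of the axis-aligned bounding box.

(-8, 6)

x-range [-8, 4], y-range [-15, 6].
The upper-left corner is (-8, 6).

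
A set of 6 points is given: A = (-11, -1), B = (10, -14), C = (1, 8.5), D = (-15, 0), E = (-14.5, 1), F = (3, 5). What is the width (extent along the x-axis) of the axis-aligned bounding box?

max x = 10, min x = -15, so width = 25.

25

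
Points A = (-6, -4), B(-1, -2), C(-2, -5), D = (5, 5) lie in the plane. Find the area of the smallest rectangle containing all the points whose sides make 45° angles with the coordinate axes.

50

In coordinates u = x + y, v = x − y the rectangle is axis-aligned; the map (x,y)→(u,v) scales areas by 2.
u-values: -10, -3, -7, 10; range = 10 − (-10) = 20.
v-values: -2, 1, 3, 0; range = 3 − (-2) = 5.
Area = (20 × 5) / 2 = 50.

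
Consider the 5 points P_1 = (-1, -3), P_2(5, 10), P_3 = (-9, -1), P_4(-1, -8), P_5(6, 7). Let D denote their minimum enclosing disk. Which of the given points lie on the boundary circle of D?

P_2, P_3, P_4

A smallest enclosing disk is always determined by at most three of the input points on its boundary.
The minimum enclosing circle is determined by three boundary points: P_2, P_3, P_4.
Their circumcentre is (19/62, 97/62) with r² = 179105/1922.
The farthest remaining point P_5 is at distance² 119089/1922 ≤ 179105/1922.
The points at distance exactly r from the centre are P_2, P_3, P_4 — 3 points.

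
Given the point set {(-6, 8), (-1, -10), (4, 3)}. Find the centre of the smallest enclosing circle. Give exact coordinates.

Call the three points A, B, C in the order given.
Side lengths²: AB² = 349, AC² = 125, BC² = 194.
Since AB² = 349 ≥ 194 + 125 = 319, the angle opposite AB is not acute, so the smallest enclosing circle has AB as diameter.
Centre = midpoint of AB = (-3.5, -1), r² = 349/4 = 87.25.
Centre = (-3.5, -1).

(-3.5, -1)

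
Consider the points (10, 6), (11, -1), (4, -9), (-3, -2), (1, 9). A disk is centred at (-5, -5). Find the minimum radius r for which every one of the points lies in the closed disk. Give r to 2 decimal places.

The required radius is the distance from (-5, -5) to the farthest point.
Squared distances: 346, 272, 97, 13, 232.
Maximum is 346, attained at (10, 6).
r = √346 ≈ 18.60.

18.60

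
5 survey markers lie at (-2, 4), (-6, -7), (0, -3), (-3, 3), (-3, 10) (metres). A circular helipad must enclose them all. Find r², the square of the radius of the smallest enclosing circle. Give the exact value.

A smallest enclosing disk is always determined by at most three of the input points on its boundary.
The farthest pair is (-6, -7)–(-3, 10) with squared distance 298. The circle on this segment as diameter has centre (-4.5, 1.5) and r² = 298/4 = 74.5.
Check (-2, 4): distance² to centre = 12.5 ≤ 74.5, so it lies inside.
All remaining points lie in this disk, and no smaller disk contains both endpoints, so this is the minimum enclosing circle.

74.5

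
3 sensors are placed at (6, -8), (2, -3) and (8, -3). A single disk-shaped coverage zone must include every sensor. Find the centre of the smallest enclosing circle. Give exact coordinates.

Call the three points A, B, C in the order given.
Side lengths²: AB² = 41, AC² = 29, BC² = 36.
Since AB² = 41 < 36 + 29 = 65, the triangle is acute, so the smallest enclosing circle is the circumcircle.
Circumcentre = (5, -4.7), r² = 11.89.
Centre = (5, -4.7).

(5, -4.7)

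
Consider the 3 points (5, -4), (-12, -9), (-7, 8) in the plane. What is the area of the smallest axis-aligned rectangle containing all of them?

x ranges over [-12, 5], width 17.
y ranges over [-9, 8], height 17.
Area = 17 × 17 = 289.

289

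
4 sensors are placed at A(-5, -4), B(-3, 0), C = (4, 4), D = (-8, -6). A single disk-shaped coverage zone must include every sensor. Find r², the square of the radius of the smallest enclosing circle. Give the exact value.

By Welzl's lemma the MEC is supported by two points (diametrically opposite) or three points (on a circumcircle).
The farthest pair is C–D with squared distance 244. The circle on this segment as diameter has centre (-2, -1) and r² = 244/4 = 61.
Check A: distance² to centre = 18 ≤ 61, so it lies inside.
All remaining points lie in this disk, and no smaller disk contains both endpoints, so this is the minimum enclosing circle.

61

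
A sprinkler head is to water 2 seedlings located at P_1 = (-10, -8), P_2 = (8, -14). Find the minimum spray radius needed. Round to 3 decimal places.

9.487

The smallest circle enclosing two points has them as diameter endpoints.
Centre = midpoint = (-1, -11); r² = |P_1P_2|²/4 = 360/4 = 90.
r = √90 ≈ 9.487.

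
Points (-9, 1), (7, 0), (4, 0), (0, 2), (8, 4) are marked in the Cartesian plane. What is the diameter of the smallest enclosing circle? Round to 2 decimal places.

The farthest pair is (-9, 1)–(8, 4) with squared distance 298. The circle on this segment as diameter has centre (-0.5, 2.5) and r² = 298/4 = 74.5.
Check (7, 0): distance² to centre = 62.5 ≤ 74.5, so it lies inside.
All remaining points lie in this disk, and no smaller disk contains both endpoints, so this is the minimum enclosing circle.
Diameter = 2r = 2√(74.5) ≈ 17.26.

17.26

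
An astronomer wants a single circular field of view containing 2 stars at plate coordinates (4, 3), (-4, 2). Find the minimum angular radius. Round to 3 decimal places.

4.031

The smallest circle enclosing two points has them as diameter endpoints.
Centre = midpoint = (0, 2.5); r² = |(4, 3)−(-4, 2)|²/4 = 65/4 = 16.25.
r = √(16.25) ≈ 4.031.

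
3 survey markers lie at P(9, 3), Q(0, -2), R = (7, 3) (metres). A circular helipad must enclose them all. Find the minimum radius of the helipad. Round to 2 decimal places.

5.15

Side lengths²: PQ² = 106, PR² = 4, QR² = 74.
Since PQ² = 106 ≥ 74 + 4 = 78, the angle opposite PQ is not acute, so the smallest enclosing circle has PQ as diameter.
Centre = midpoint of PQ = (4.5, 0.5), r² = 106/4 = 26.5.
r = √(26.5) ≈ 5.15.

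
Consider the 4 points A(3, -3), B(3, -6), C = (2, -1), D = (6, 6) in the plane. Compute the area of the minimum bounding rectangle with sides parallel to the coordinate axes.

x ranges over [2, 6], width 4.
y ranges over [-6, 6], height 12.
Area = 4 × 12 = 48.

48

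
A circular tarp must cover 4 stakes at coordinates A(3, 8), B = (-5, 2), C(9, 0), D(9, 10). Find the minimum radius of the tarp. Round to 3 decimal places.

8.144

By Welzl's lemma the MEC is supported by two points (diametrically opposite) or three points (on a circumcircle).
The minimum enclosing circle is determined by three boundary points: B, C, D.
Their circumcentre is (18/7, 5) with r² = 3250/49.
The farthest remaining point A is at distance² 450/49 ≤ 3250/49.
r = √(3250/49) ≈ 8.144.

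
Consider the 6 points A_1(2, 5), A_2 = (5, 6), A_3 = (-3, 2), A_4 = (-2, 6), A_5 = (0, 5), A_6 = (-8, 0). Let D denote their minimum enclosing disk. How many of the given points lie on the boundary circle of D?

2

By Welzl's lemma the MEC is supported by two points (diametrically opposite) or three points (on a circumcircle).
The farthest pair is A_2–A_6 with squared distance 205. The circle on this segment as diameter has centre (-1.5, 3) and r² = 205/4 = 51.25.
Check A_1: distance² to centre = 16.25 ≤ 51.25, so it lies inside.
All remaining points lie in this disk, and no smaller disk contains both endpoints, so this is the minimum enclosing circle.
The points at distance exactly r from the centre are A_2, A_6 — 2 points.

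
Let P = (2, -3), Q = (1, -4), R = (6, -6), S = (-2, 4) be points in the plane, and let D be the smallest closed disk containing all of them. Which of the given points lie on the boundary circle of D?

R, S

The minimum enclosing circle of a finite set is fixed by two of the points (as a diameter) or three (as a circumcircle).
The farthest pair is R–S with squared distance 164. The circle on this segment as diameter has centre (2, -1) and r² = 164/4 = 41.
Check P: distance² to centre = 4 ≤ 41, so it lies inside.
All remaining points lie in this disk, and no smaller disk contains both endpoints, so this is the minimum enclosing circle.
The points at distance exactly r from the centre are R, S — 2 points.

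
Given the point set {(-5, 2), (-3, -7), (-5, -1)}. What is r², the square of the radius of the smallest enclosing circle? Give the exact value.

Call the three points A, B, C in the order given.
Side lengths²: AB² = 85, AC² = 9, BC² = 40.
Since AB² = 85 ≥ 40 + 9 = 49, the angle opposite AB is not acute, so the smallest enclosing circle has AB as diameter.
Centre = midpoint of AB = (-4, -2.5), r² = 85/4 = 21.25.

21.25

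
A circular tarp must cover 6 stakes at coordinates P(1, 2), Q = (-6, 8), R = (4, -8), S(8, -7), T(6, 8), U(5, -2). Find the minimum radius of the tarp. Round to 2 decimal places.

The farthest pair is Q–S with squared distance 421. The circle on this segment as diameter has centre (1, 0.5) and r² = 421/4 = 105.25.
Check P: distance² to centre = 2.25 ≤ 105.25, so it lies inside.
All remaining points lie in this disk, and no smaller disk contains both endpoints, so this is the minimum enclosing circle.
r = √(105.25) ≈ 10.26.

10.26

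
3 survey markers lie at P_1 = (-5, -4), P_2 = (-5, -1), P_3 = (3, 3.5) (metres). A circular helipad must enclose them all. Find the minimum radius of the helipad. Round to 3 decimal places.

Side lengths²: P_1P_2² = 9, P_1P_3² = 120.25, P_2P_3² = 84.25.
Since P_1P_3² = 120.25 ≥ 84.25 + 9 = 93.25, the angle opposite P_1P_3 is not acute, so the smallest enclosing circle has P_1P_3 as diameter.
Centre = midpoint of P_1P_3 = (-1, -0.25), r² = 120.25/4 = 30.0625.
r = √(30.0625) ≈ 5.483.

5.483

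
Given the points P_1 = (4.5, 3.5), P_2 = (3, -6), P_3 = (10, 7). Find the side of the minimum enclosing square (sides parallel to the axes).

13

The bounding box has width 7 and height 13.
An axis-aligned square enclosing the set must have side ≥ max(width, height).
So the minimum side is max(7, 13) = 13.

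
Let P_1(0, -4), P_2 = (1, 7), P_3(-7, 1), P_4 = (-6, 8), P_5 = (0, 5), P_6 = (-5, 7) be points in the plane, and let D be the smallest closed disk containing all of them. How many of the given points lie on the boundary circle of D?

A smallest enclosing disk is always determined by at most three of the input points on its boundary.
The farthest pair is P_1–P_4 with squared distance 180. The circle on this segment as diameter has centre (-3, 2) and r² = 180/4 = 45.
Check P_2: distance² to centre = 41 ≤ 45, so it lies inside.
All remaining points lie in this disk, and no smaller disk contains both endpoints, so this is the minimum enclosing circle.
The points at distance exactly r from the centre are P_1, P_4 — 2 points.

2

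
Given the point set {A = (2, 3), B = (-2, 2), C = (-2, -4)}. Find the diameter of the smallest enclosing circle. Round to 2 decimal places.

Side lengths²: AB² = 17, AC² = 65, BC² = 36.
Since AC² = 65 ≥ 36 + 17 = 53, the angle opposite AC is not acute, so the smallest enclosing circle has AC as diameter.
Centre = midpoint of AC = (0, -0.5), r² = 65/4 = 16.25.
Diameter = 2r = 2√(16.25) ≈ 8.06.

8.06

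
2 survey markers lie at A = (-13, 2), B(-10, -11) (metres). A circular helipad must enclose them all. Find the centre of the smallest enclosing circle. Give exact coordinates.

(-11.5, -4.5)

The smallest circle enclosing two points has them as diameter endpoints.
Centre = midpoint = (-11.5, -4.5); r² = |AB|²/4 = 178/4 = 44.5.
Centre = (-11.5, -4.5).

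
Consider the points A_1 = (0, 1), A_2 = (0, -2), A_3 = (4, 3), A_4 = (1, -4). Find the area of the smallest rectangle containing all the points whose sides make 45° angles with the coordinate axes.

In coordinates u = x + y, v = x − y the rectangle is axis-aligned; the map (x,y)→(u,v) scales areas by 2.
u-values: 1, -2, 7, -3; range = 7 − (-3) = 10.
v-values: -1, 2, 1, 5; range = 5 − (-1) = 6.
Area = (10 × 6) / 2 = 30.

30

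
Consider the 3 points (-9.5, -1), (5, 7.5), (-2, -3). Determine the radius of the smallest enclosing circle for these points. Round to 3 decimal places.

8.404

Call the three points A, B, C in the order given.
Side lengths²: AB² = 282.5, AC² = 60.25, BC² = 159.25.
Since AB² = 282.5 ≥ 159.25 + 60.25 = 219.5, the angle opposite AB is not acute, so the smallest enclosing circle has AB as diameter.
Centre = midpoint of AB = (-2.25, 3.25), r² = 282.5/4 = 70.625.
r = √(70.625) ≈ 8.404.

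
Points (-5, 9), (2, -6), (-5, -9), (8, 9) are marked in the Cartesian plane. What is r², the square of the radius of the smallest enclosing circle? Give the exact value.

A smallest enclosing disk is always determined by at most three of the input points on its boundary.
The farthest pair is (-5, -9)–(8, 9) with squared distance 493. The circle on this segment as diameter has centre (1.5, 0) and r² = 493/4 = 123.25.
Check (-5, 9): distance² to centre = 123.25 ≤ 123.25, so it lies inside.
All remaining points lie in this disk, and no smaller disk contains both endpoints, so this is the minimum enclosing circle.

123.25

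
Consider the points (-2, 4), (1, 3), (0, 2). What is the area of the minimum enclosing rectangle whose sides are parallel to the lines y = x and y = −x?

In coordinates u = x + y, v = x − y the rectangle is axis-aligned; the map (x,y)→(u,v) scales areas by 2.
u-values: 2, 4, 2; range = 4 − 2 = 2.
v-values: -6, -2, -2; range = -2 − (-6) = 4.
Area = (2 × 4) / 2 = 4.

4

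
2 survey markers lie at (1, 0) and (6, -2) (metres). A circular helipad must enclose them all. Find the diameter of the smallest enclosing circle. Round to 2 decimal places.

5.39

The smallest circle enclosing two points has them as diameter endpoints.
Centre = midpoint = (3.5, -1); r² = |(1, 0)−(6, -2)|²/4 = 29/4 = 7.25.
Diameter = 2r = 2√(7.25) ≈ 5.39.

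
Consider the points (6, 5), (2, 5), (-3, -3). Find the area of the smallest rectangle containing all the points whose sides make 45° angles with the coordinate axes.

34

In coordinates u = x + y, v = x − y the rectangle is axis-aligned; the map (x,y)→(u,v) scales areas by 2.
u-values: 11, 7, -6; range = 11 − (-6) = 17.
v-values: 1, -3, 0; range = 1 − (-3) = 4.
Area = (17 × 4) / 2 = 34.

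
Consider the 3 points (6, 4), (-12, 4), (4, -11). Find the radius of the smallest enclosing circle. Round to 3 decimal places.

Call the three points A, B, C in the order given.
Side lengths²: AB² = 324, AC² = 229, BC² = 481.
Since BC² = 481 < 324 + 229 = 553, the triangle is acute, so the smallest enclosing circle is the circumcircle.
Circumcentre = (-3, -73/30), r² = 110149/900.
r = √(110149/900) ≈ 11.063.

11.063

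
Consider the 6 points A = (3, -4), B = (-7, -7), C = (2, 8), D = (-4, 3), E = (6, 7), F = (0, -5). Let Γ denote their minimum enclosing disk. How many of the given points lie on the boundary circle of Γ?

The minimum enclosing circle of a finite set is fixed by two of the points (as a diameter) or three (as a circumcircle).
The farthest pair is B–E with squared distance 365. The circle on this segment as diameter has centre (-0.5, 0) and r² = 365/4 = 91.25.
Check A: distance² to centre = 28.25 ≤ 91.25, so it lies inside.
All remaining points lie in this disk, and no smaller disk contains both endpoints, so this is the minimum enclosing circle.
The points at distance exactly r from the centre are B, E — 2 points.

2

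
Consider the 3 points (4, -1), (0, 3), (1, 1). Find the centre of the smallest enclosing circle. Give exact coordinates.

Call the three points A, B, C in the order given.
Side lengths²: AB² = 32, AC² = 13, BC² = 5.
Since AB² = 32 ≥ 13 + 5 = 18, the angle opposite AB is not acute, so the smallest enclosing circle has AB as diameter.
Centre = midpoint of AB = (2, 1), r² = 32/4 = 8.
Centre = (2, 1).

(2, 1)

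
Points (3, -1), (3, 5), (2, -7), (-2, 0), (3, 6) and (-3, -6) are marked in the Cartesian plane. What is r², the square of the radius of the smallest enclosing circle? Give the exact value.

A smallest enclosing disk is always determined by at most three of the input points on its boundary.
The minimum enclosing circle is determined by three boundary points: (2, -7), (3, 6), (-3, -6).
Their circumcentre is (8/11, -4/11) with r² = 5525/121.
The farthest remaining point (3, 5) is at distance² 4106/121 ≤ 5525/121.

5525/121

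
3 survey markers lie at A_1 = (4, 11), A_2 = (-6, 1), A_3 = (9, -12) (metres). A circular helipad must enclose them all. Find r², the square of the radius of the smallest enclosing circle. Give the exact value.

Side lengths²: A_1A_2² = 200, A_1A_3² = 554, A_2A_3² = 394.
Since A_1A_3² = 554 < 394 + 200 = 594, the triangle is acute, so the smallest enclosing circle is the circumcircle.
Circumcentre = (159/28, -19/28), r² = 54569/392.

54569/392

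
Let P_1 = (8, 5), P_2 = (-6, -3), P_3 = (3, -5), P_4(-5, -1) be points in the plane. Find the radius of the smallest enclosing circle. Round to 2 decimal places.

The farthest pair is P_1–P_2 with squared distance 260. The circle on this segment as diameter has centre (1, 1) and r² = 260/4 = 65.
Check P_3: distance² to centre = 40 ≤ 65, so it lies inside.
All remaining points lie in this disk, and no smaller disk contains both endpoints, so this is the minimum enclosing circle.
r = √65 ≈ 8.06.

8.06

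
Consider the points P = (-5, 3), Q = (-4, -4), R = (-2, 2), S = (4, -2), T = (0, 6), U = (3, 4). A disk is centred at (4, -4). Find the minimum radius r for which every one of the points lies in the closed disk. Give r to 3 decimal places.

11.402

The required radius is the distance from (4, -4) to the farthest point.
Squared distances: 130, 64, 72, 4, 116, 65.
Maximum is 130, attained at P.
r = √130 ≈ 11.402.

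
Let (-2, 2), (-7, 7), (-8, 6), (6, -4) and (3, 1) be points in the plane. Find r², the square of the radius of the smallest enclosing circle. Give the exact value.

74

By Welzl's lemma the MEC is supported by two points (diametrically opposite) or three points (on a circumcircle).
The farthest pair is (-8, 6)–(6, -4) with squared distance 296. The circle on this segment as diameter has centre (-1, 1) and r² = 296/4 = 74.
Check (-2, 2): distance² to centre = 2 ≤ 74, so it lies inside.
All remaining points lie in this disk, and no smaller disk contains both endpoints, so this is the minimum enclosing circle.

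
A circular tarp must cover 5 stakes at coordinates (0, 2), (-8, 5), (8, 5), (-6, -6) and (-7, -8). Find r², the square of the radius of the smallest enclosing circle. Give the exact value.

16745/169

The minimum enclosing circle of a finite set is fixed by two of the points (as a diameter) or three (as a circumcircle).
The minimum enclosing circle is determined by three boundary points: (-8, 5), (8, 5), (-7, -8).
Their circumcentre is (0, -12/13) with r² = 16745/169.
The farthest remaining point (-6, -6) is at distance² 10440/169 ≤ 16745/169.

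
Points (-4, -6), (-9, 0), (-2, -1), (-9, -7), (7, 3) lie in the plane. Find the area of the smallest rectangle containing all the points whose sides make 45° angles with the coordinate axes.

169

In coordinates u = x + y, v = x − y the rectangle is axis-aligned; the map (x,y)→(u,v) scales areas by 2.
u-values: -10, -9, -3, -16, 10; range = 10 − (-16) = 26.
v-values: 2, -9, -1, -2, 4; range = 4 − (-9) = 13.
Area = (26 × 13) / 2 = 169.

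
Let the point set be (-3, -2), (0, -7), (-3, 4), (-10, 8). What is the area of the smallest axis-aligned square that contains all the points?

225

The bounding box has width 10 and height 15.
An axis-aligned square enclosing the set must have side ≥ max(width, height).
So the minimum side is max(10, 15) = 15.
Area = 15² = 225.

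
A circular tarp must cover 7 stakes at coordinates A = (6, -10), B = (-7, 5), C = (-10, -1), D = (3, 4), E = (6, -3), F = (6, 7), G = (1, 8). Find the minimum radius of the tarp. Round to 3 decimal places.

The minimum enclosing circle of a finite set is fixed by two of the points (as a diameter) or three (as a circumcircle).
The minimum enclosing circle is determined by three boundary points: A, C, F.
Their circumcentre is (0.25, -1.5) with r² = 105.3125.
The farthest remaining point B is at distance² 94.8125 ≤ 105.3125.
r = √(105.3125) ≈ 10.262.

10.262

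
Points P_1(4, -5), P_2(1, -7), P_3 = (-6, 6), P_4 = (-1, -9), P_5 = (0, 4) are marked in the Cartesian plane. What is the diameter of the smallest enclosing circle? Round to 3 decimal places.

15.843

The minimum enclosing circle is determined by three boundary points: P_1, P_3, P_4.
Their circumcentre is (-115/38, -51/38) with r² = 45305/722.
The farthest remaining point P_2 is at distance² 34817/722 ≤ 45305/722.
Diameter = 2r = 2√(45305/722) ≈ 15.843.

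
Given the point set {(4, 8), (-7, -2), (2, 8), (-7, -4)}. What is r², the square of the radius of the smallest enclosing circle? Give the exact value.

66.25

By Welzl's lemma the MEC is supported by two points (diametrically opposite) or three points (on a circumcircle).
The farthest pair is (4, 8)–(-7, -4) with squared distance 265. The circle on this segment as diameter has centre (-1.5, 2) and r² = 265/4 = 66.25.
Check (-7, -2): distance² to centre = 46.25 ≤ 66.25, so it lies inside.
All remaining points lie in this disk, and no smaller disk contains both endpoints, so this is the minimum enclosing circle.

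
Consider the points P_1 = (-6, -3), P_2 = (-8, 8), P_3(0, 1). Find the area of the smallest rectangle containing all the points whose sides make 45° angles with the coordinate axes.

In coordinates u = x + y, v = x − y the rectangle is axis-aligned; the map (x,y)→(u,v) scales areas by 2.
u-values: -9, 0, 1; range = 1 − (-9) = 10.
v-values: -3, -16, -1; range = -1 − (-16) = 15.
Area = (10 × 15) / 2 = 75.

75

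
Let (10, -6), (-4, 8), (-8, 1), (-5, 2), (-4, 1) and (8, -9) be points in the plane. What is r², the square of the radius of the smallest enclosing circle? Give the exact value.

The minimum enclosing circle of a finite set is fixed by two of the points (as a diameter) or three (as a circumcircle).
The farthest pair is (-4, 8)–(8, -9) with squared distance 433. The circle on this segment as diameter has centre (2, -0.5) and r² = 433/4 = 108.25.
Check (10, -6): distance² to centre = 94.25 ≤ 108.25, so it lies inside.
All remaining points lie in this disk, and no smaller disk contains both endpoints, so this is the minimum enclosing circle.

108.25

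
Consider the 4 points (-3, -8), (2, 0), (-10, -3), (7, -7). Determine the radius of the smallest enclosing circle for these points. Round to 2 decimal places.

A smallest enclosing disk is always determined by at most three of the input points on its boundary.
The farthest pair is (-10, -3)–(7, -7) with squared distance 305. The circle on this segment as diameter has centre (-1.5, -5) and r² = 305/4 = 76.25.
Check (-3, -8): distance² to centre = 11.25 ≤ 76.25, so it lies inside.
All remaining points lie in this disk, and no smaller disk contains both endpoints, so this is the minimum enclosing circle.
r = √(76.25) ≈ 8.73.

8.73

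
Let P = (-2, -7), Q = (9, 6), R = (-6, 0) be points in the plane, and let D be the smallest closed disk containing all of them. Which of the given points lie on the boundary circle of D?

P, Q, R

Side lengths²: PQ² = 290, PR² = 65, QR² = 261.
Since PQ² = 290 < 261 + 65 = 326, the triangle is acute, so the smallest enclosing circle is the circumcircle.
Circumcentre = (223/86, 23/86), r² = 273325/3698.
The points at distance exactly r from the centre are P, Q, R — 3 points.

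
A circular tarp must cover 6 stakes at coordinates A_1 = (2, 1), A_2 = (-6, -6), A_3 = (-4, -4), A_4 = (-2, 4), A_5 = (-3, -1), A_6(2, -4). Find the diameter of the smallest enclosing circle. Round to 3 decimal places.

11.033

By Welzl's lemma the MEC is supported by two points (diametrically opposite) or three points (on a circumcircle).
The minimum enclosing circle is determined by three boundary points: A_2, A_4, A_6.
Their circumcentre is (-26/9, -13/9) with r² = 2465/81.
The farthest remaining point A_1 is at distance² 2420/81 ≤ 2465/81.
Diameter = 2r = 2√(2465/81) ≈ 11.033.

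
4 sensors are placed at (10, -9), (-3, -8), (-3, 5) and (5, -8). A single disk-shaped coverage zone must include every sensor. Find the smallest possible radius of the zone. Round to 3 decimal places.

9.552

A smallest enclosing disk is always determined by at most three of the input points on its boundary.
The farthest pair is (10, -9)–(-3, 5) with squared distance 365. The circle on this segment as diameter has centre (3.5, -2) and r² = 365/4 = 91.25.
Check (-3, -8): distance² to centre = 78.25 ≤ 91.25, so it lies inside.
All remaining points lie in this disk, and no smaller disk contains both endpoints, so this is the minimum enclosing circle.
r = √(91.25) ≈ 9.552.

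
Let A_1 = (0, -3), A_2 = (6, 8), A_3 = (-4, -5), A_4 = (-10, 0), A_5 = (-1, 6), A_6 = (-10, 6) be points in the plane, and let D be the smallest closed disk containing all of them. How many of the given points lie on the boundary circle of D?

3

By Welzl's lemma the MEC is supported by two points (diametrically opposite) or three points (on a circumcircle).
The minimum enclosing circle is determined by three boundary points: A_2, A_3, A_4.
Their circumcentre is (-1.84375, 3.6875) with r² = 80.1220703125.
The farthest remaining point A_6 is at distance² 71.8720703125 ≤ 80.1220703125.
The points at distance exactly r from the centre are A_2, A_3, A_4 — 3 points.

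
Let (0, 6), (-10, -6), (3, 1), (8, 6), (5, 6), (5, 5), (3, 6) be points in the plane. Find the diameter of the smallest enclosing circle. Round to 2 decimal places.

By Welzl's lemma the MEC is supported by two points (diametrically opposite) or three points (on a circumcircle).
The farthest pair is (-10, -6)–(8, 6) with squared distance 468. The circle on this segment as diameter has centre (-1, 0) and r² = 468/4 = 117.
Check (0, 6): distance² to centre = 37 ≤ 117, so it lies inside.
All remaining points lie in this disk, and no smaller disk contains both endpoints, so this is the minimum enclosing circle.
Diameter = 2r = 2√117 ≈ 21.63.

21.63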